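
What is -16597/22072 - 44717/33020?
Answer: -383756641/182204360 ≈ -2.1062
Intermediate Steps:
-16597/22072 - 44717/33020 = -383756641/182204360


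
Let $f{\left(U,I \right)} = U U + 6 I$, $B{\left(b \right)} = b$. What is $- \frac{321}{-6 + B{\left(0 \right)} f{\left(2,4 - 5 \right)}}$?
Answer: $\frac{107}{2} \approx 53.5$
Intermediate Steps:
$f{\left(U,I \right)} = U^{2} + 6 I$
$- \frac{321}{-6 + B{\left(0 \right)} f{\left(2,4 - 5 \right)}} = - \frac{321}{-6 + 0 \left(2^{2} + 6 \left(4 - 5\right)\right)} = - \frac{321}{-6 + 0 \left(4 + 6 \left(-1\right)\right)} = - \frac{321}{-6 + 0 \left(4 - 6\right)} = - \frac{321}{-6 + 0 \left(-2\right)} = - \frac{321}{-6 + 0} = - \frac{321}{-6} = \left(-321\right) \left(- \frac{1}{6}\right) = \frac{107}{2}$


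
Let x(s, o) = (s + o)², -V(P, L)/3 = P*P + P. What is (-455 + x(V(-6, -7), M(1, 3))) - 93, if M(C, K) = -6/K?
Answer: 7916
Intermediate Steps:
V(P, L) = -3*P - 3*P² (V(P, L) = -3*(P*P + P) = -3*(P² + P) = -3*(P + P²) = -3*P - 3*P²)
x(s, o) = (o + s)²
(-455 + x(V(-6, -7), M(1, 3))) - 93 = (-455 + (-6/3 - 3*(-6)*(1 - 6))²) - 93 = (-455 + (-6*⅓ - 3*(-6)*(-5))²) - 93 = (-455 + (-2 - 90)²) - 93 = (-455 + (-92)²) - 93 = (-455 + 8464) - 93 = 8009 - 93 = 7916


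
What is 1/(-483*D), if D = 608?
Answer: -1/293664 ≈ -3.4053e-6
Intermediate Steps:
1/(-483*D) = 1/(-483*608) = 1/(-293664) = -1/293664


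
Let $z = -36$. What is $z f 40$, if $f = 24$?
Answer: $-34560$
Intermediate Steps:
$z f 40 = \left(-36\right) 24 \cdot 40 = \left(-864\right) 40 = -34560$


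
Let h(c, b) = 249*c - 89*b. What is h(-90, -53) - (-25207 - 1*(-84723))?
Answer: -77209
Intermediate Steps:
h(c, b) = -89*b + 249*c
h(-90, -53) - (-25207 - 1*(-84723)) = (-89*(-53) + 249*(-90)) - (-25207 - 1*(-84723)) = (4717 - 22410) - (-25207 + 84723) = -17693 - 1*59516 = -17693 - 59516 = -77209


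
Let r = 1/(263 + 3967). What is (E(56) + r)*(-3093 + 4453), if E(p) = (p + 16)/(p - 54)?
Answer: 20710216/423 ≈ 48960.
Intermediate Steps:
E(p) = (16 + p)/(-54 + p)
r = 1/4230 ≈ 0.00023641
(E(56) + r)*(-3093 + 4453) = ((16 + 56)/(-54 + 56) + 1/4230)*(-3093 + 4453) = (72/2 + 1/4230)*1360 = ((1/2)*72 + 1/4230)*1360 = (36 + 1/4230)*1360 = (152281/4230)*1360 = 20710216/423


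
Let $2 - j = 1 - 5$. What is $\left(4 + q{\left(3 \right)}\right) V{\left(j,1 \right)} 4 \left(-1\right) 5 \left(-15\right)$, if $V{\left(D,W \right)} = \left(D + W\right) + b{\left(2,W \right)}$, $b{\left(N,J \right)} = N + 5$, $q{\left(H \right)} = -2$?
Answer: $8400$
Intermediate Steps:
$j = 6$ ($j = 2 - \left(1 - 5\right) = 2 - -4 = 2 + 4 = 6$)
$b{\left(N,J \right)} = 5 + N$
$V{\left(D,W \right)} = 7 + D + W$ ($V{\left(D,W \right)} = \left(D + W\right) + \left(5 + 2\right) = \left(D + W\right) + 7 = 7 + D + W$)
$\left(4 + q{\left(3 \right)}\right) V{\left(j,1 \right)} 4 \left(-1\right) 5 \left(-15\right) = \left(4 - 2\right) \left(7 + 6 + 1\right) 4 \left(-1\right) 5 \left(-15\right) = 2 \cdot 14 \left(\left(-4\right) 5\right) \left(-15\right) = 28 \left(-20\right) \left(-15\right) = \left(-560\right) \left(-15\right) = 8400$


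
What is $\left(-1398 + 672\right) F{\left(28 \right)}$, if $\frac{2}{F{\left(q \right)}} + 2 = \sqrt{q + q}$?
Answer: $- \frac{726}{13} - \frac{726 \sqrt{14}}{13} \approx -264.8$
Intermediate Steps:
$F{\left(q \right)} = \frac{2}{-2 + \sqrt{2} \sqrt{q}}$ ($F{\left(q \right)} = \frac{2}{-2 + \sqrt{q + q}} = \frac{2}{-2 + \sqrt{2 q}} = \frac{2}{-2 + \sqrt{2} \sqrt{q}}$)
$\left(-1398 + 672\right) F{\left(28 \right)} = \left(-1398 + 672\right) \frac{2}{-2 + \sqrt{2} \sqrt{28}} = - 726 \frac{2}{-2 + \sqrt{2} \cdot 2 \sqrt{7}} = - 726 \frac{2}{-2 + 2 \sqrt{14}} = - \frac{1452}{-2 + 2 \sqrt{14}}$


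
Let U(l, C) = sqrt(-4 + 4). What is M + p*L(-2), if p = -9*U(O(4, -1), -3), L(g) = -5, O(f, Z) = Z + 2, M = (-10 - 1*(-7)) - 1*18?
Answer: -21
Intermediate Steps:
M = -21 (M = (-10 + 7) - 18 = -3 - 18 = -21)
O(f, Z) = 2 + Z
U(l, C) = 0 (U(l, C) = sqrt(0) = 0)
p = 0 (p = -9*0 = 0)
M + p*L(-2) = -21 + 0*(-5) = -21 + 0 = -21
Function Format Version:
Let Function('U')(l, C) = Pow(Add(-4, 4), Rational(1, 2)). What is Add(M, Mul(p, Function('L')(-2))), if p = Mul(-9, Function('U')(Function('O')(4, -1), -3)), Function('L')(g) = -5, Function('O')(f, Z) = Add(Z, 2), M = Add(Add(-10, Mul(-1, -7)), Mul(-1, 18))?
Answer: -21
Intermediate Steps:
M = -21 (M = Add(Add(-10, 7), -18) = Add(-3, -18) = -21)
Function('O')(f, Z) = Add(2, Z)
Function('U')(l, C) = 0 (Function('U')(l, C) = Pow(0, Rational(1, 2)) = 0)
p = 0 (p = Mul(-9, 0) = 0)
Add(M, Mul(p, Function('L')(-2))) = Add(-21, Mul(0, -5)) = Add(-21, 0) = -21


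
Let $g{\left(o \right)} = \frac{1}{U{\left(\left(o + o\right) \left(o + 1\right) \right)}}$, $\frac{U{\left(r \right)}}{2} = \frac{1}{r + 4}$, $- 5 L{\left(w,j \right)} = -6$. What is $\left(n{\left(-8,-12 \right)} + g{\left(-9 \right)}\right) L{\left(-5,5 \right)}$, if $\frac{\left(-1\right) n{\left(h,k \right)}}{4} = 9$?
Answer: $\frac{228}{5} \approx 45.6$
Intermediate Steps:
$L{\left(w,j \right)} = \frac{6}{5}$ ($L{\left(w,j \right)} = \left(- \frac{1}{5}\right) \left(-6\right) = \frac{6}{5}$)
$U{\left(r \right)} = \frac{2}{4 + r}$ ($U{\left(r \right)} = \frac{2}{r + 4} = \frac{2}{4 + r}$)
$n{\left(h,k \right)} = -36$ ($n{\left(h,k \right)} = \left(-4\right) 9 = -36$)
$g{\left(o \right)} = 2 + o \left(1 + o\right)$ ($g{\left(o \right)} = \frac{1}{2 \frac{1}{4 + \left(o + o\right) \left(o + 1\right)}} = \frac{1}{2 \frac{1}{4 + 2 o \left(1 + o\right)}} = 2 + o \left(1 + o\right)$)
$\left(n{\left(-8,-12 \right)} + g{\left(-9 \right)}\right) L{\left(-5,5 \right)} = \left(-36 - \left(-2 + 9 \left(1 - 9\right)\right)\right) \frac{6}{5} = \left(-36 + \left(2 - -72\right)\right) \frac{6}{5} = \left(-36 + \left(2 + 72\right)\right) \frac{6}{5} = \left(-36 + 74\right) \frac{6}{5} = 38 \cdot \frac{6}{5} = \frac{228}{5}$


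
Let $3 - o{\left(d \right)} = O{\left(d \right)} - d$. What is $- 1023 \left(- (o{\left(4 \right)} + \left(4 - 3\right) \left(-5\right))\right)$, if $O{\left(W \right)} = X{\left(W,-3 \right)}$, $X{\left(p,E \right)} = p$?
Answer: $-2046$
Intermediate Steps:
$O{\left(W \right)} = W$
$o{\left(d \right)} = 3$ ($o{\left(d \right)} = 3 - \left(d - d\right) = 3 - 0 = 3 + 0 = 3$)
$- 1023 \left(- (o{\left(4 \right)} + \left(4 - 3\right) \left(-5\right))\right) = - 1023 \left(- (3 + \left(4 - 3\right) \left(-5\right))\right) = - 1023 \left(- (3 + 1 \left(-5\right))\right) = - 1023 \left(- (3 - 5)\right) = - 1023 \left(\left(-1\right) \left(-2\right)\right) = \left(-1023\right) 2 = -2046$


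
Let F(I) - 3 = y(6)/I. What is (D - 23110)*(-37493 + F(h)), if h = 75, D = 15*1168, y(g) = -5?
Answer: 628708418/3 ≈ 2.0957e+8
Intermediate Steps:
D = 17520
F(I) = 3 - 5/I
(D - 23110)*(-37493 + F(h)) = (17520 - 23110)*(-37493 + (3 - 5/75)) = -5590*(-37493 + (3 - 5*1/75)) = -5590*(-37493 + (3 - 1/15)) = -5590*(-37493 + 44/15) = -5590*(-562351/15) = 628708418/3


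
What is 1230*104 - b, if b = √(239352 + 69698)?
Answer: 127920 - 5*√12362 ≈ 1.2736e+5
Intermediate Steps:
b = 5*√12362 (b = √309050 = 5*√12362 ≈ 555.92)
1230*104 - b = 1230*104 - 5*√12362 = 127920 - 5*√12362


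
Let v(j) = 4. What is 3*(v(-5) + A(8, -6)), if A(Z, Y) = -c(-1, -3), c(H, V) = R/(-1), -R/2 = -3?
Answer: 30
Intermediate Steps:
R = 6 (R = -2*(-3) = 6)
c(H, V) = -6 (c(H, V) = 6/(-1) = 6*(-1) = -6)
A(Z, Y) = 6 (A(Z, Y) = -1*(-6) = 6)
3*(v(-5) + A(8, -6)) = 3*(4 + 6) = 3*10 = 30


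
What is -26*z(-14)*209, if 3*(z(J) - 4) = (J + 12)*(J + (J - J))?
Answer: -217360/3 ≈ -72453.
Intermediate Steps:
z(J) = 4 + J*(12 + J)/3 (z(J) = 4 + ((J + 12)*(J + (J - J)))/3 = 4 + ((12 + J)*(J + 0))/3 = 4 + ((12 + J)*J)/3 = 4 + (J*(12 + J))/3 = 4 + J*(12 + J)/3)
-26*z(-14)*209 = -26*(4 + 4*(-14) + (⅓)*(-14)²)*209 = -26*(4 - 56 + (⅓)*196)*209 = -26*(4 - 56 + 196/3)*209 = -26*40/3*209 = -1040/3*209 = -217360/3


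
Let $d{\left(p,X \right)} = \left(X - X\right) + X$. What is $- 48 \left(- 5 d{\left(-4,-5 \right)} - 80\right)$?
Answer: $2640$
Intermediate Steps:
$d{\left(p,X \right)} = X$ ($d{\left(p,X \right)} = 0 + X = X$)
$- 48 \left(- 5 d{\left(-4,-5 \right)} - 80\right) = - 48 \left(\left(-5\right) \left(-5\right) - 80\right) = - 48 \left(25 - 80\right) = \left(-48\right) \left(-55\right) = 2640$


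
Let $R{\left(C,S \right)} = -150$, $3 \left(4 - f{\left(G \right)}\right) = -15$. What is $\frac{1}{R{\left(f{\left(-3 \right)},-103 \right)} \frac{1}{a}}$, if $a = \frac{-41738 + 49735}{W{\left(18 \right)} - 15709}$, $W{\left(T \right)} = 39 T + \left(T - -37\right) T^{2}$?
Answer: $- \frac{7997}{421950} \approx -0.018952$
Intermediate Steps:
$f{\left(G \right)} = 9$ ($f{\left(G \right)} = 4 - -5 = 4 + 5 = 9$)
$W{\left(T \right)} = 39 T + T^{2} \left(37 + T\right)$ ($W{\left(T \right)} = 39 T + \left(T + 37\right) T^{2} = 39 T + \left(37 + T\right) T^{2} = 39 T + T^{2} \left(37 + T\right)$)
$a = \frac{7997}{2813}$ ($a = \frac{-41738 + 49735}{18 \left(39 + 18^{2} + 37 \cdot 18\right) - 15709} = \frac{7997}{18 \left(39 + 324 + 666\right) - 15709} = \frac{7997}{18 \cdot 1029 - 15709} = \frac{7997}{18522 - 15709} = \frac{7997}{2813} \approx 2.8429$)
$\frac{1}{R{\left(f{\left(-3 \right)},-103 \right)} \frac{1}{a}} = \frac{1}{\left(-150\right) \frac{1}{\frac{7997}{2813}}} = \frac{1}{\left(-150\right) \frac{2813}{7997}} = \frac{1}{- \frac{421950}{7997}} = - \frac{7997}{421950}$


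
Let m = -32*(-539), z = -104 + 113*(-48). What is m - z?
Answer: 22776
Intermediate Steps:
z = -5528 (z = -104 - 5424 = -5528)
m = 17248
m - z = 17248 - 1*(-5528) = 17248 + 5528 = 22776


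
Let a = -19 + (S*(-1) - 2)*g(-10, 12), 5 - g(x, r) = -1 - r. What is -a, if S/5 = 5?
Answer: 505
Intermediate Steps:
S = 25 (S = 5*5 = 25)
g(x, r) = 6 + r (g(x, r) = 5 - (-1 - r) = 5 + (1 + r) = 6 + r)
a = -505 (a = -19 + (25*(-1) - 2)*(6 + 12) = -19 + (-25 - 2)*18 = -19 - 27*18 = -19 - 486 = -505)
-a = -1*(-505) = 505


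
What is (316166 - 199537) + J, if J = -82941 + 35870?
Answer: 69558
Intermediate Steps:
J = -47071
(316166 - 199537) + J = (316166 - 199537) - 47071 = 116629 - 47071 = 69558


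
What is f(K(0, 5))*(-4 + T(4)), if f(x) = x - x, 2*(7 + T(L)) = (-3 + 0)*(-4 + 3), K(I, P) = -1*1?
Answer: 0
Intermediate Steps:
K(I, P) = -1
T(L) = -11/2 (T(L) = -7 + ((-3 + 0)*(-4 + 3))/2 = -7 + (-3*(-1))/2 = -7 + (1/2)*3 = -7 + 3/2 = -11/2)
f(x) = 0
f(K(0, 5))*(-4 + T(4)) = 0*(-4 - 11/2) = 0*(-19/2) = 0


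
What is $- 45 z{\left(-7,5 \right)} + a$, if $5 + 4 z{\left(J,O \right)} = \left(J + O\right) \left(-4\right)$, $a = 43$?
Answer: $\frac{37}{4} \approx 9.25$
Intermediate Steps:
$z{\left(J,O \right)} = - \frac{5}{4} - J - O$ ($z{\left(J,O \right)} = - \frac{5}{4} + \frac{\left(J + O\right) \left(-4\right)}{4} = - \frac{5}{4} + \frac{- 4 J - 4 O}{4} = - \frac{5}{4} - \left(J + O\right) = - \frac{5}{4} - J - O$)
$- 45 z{\left(-7,5 \right)} + a = - 45 \left(- \frac{5}{4} - -7 - 5\right) + 43 = - 45 \left(- \frac{5}{4} + 7 - 5\right) + 43 = \left(-45\right) \frac{3}{4} + 43 = - \frac{135}{4} + 43 = \frac{37}{4}$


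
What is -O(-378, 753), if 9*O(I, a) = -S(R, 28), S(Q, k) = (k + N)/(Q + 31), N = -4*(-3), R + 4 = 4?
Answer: 40/279 ≈ 0.14337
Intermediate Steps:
R = 0 (R = -4 + 4 = 0)
N = 12
S(Q, k) = (12 + k)/(31 + Q) (S(Q, k) = (k + 12)/(Q + 31) = (12 + k)/(31 + Q))
O(I, a) = -40/279 (O(I, a) = (-(12 + 28)/(31 + 0))/9 = (-40/31)/9 = (-1*40/31)/9 = (⅑)*(-40/31) = -40/279)
-O(-378, 753) = -1*(-40/279) = 40/279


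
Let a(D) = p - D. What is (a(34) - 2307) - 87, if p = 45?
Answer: -2383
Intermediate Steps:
a(D) = 45 - D
(a(34) - 2307) - 87 = ((45 - 1*34) - 2307) - 87 = ((45 - 34) - 2307) - 87 = (11 - 2307) - 87 = -2296 - 87 = -2383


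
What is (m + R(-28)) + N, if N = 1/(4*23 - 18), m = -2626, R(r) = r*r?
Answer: -136307/74 ≈ -1842.0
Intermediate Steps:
R(r) = r²
N = 1/74 (N = 1/(92 - 18) = 1/74 ≈ 0.013514)
(m + R(-28)) + N = (-2626 + (-28)²) + 1/74 = (-2626 + 784) + 1/74 = -1842 + 1/74 = -136307/74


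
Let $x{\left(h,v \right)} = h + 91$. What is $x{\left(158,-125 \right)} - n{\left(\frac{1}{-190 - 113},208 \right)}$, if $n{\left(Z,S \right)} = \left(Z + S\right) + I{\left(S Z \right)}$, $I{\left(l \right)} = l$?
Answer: $\frac{12632}{303} \approx 41.69$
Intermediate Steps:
$n{\left(Z,S \right)} = S + Z + S Z$ ($n{\left(Z,S \right)} = \left(Z + S\right) + S Z = \left(S + Z\right) + S Z = S + Z + S Z$)
$x{\left(h,v \right)} = 91 + h$
$x{\left(158,-125 \right)} - n{\left(\frac{1}{-190 - 113},208 \right)} = \left(91 + 158\right) - \left(208 + \frac{1}{-190 - 113} + \frac{208}{-190 - 113}\right) = 249 - \left(208 + \frac{1}{-303} + \frac{208}{-303}\right) = 249 - \left(208 - \frac{1}{303} + 208 \left(- \frac{1}{303}\right)\right) = 249 - \left(208 - \frac{1}{303} - \frac{208}{303}\right) = 249 - \frac{62815}{303} = \frac{12632}{303}$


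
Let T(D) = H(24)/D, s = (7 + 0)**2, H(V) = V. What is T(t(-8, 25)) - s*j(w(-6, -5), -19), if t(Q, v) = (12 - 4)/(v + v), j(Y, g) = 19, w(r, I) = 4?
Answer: -781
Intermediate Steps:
s = 49 (s = 7**2 = 49)
t(Q, v) = 4/v (t(Q, v) = 8/((2*v)) = 8*(1/(2*v)) = 4/v)
T(D) = 24/D
T(t(-8, 25)) - s*j(w(-6, -5), -19) = 24/((4/25)) - 49*19 = 24/((4*(1/25))) - 1*931 = 24/(4/25) - 931 = 24*(25/4) - 931 = 150 - 931 = -781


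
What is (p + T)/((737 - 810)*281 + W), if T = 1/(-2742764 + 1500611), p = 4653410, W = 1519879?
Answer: 5780247191729/1862441974998 ≈ 3.1036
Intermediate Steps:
T = -1/1242153 (T = 1/(-1242153) = -1/1242153 ≈ -8.0505e-7)
(p + T)/((737 - 810)*281 + W) = (4653410 - 1/1242153)/((737 - 810)*281 + 1519879) = 5780247191729/(1242153*(-73*281 + 1519879)) = 5780247191729/(1242153*(-20513 + 1519879)) = (5780247191729/1242153)/1499366 = (5780247191729/1242153)*(1/1499366) = 5780247191729/1862441974998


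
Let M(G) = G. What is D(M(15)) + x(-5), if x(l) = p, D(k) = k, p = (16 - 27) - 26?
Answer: -22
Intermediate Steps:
p = -37 (p = -11 - 26 = -37)
x(l) = -37
D(M(15)) + x(-5) = 15 - 37 = -22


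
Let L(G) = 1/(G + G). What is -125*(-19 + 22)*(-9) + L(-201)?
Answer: 1356749/402 ≈ 3375.0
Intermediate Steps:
L(G) = 1/(2*G)
-125*(-19 + 22)*(-9) + L(-201) = -125*(-19 + 22)*(-9) + (½)/(-201) = -375*(-9) + (½)*(-1/201) = -125*(-27) - 1/402 = 3375 - 1/402 = 1356749/402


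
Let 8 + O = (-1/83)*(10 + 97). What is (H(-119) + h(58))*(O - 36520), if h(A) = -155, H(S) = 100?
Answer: 166756205/83 ≈ 2.0091e+6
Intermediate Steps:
O = -771/83 (O = -8 + (-1/83)*(10 + 97) = -8 - 1*1/83*107 = -8 - 1/83*107 = -8 - 107/83 = -771/83 ≈ -9.2892)
(H(-119) + h(58))*(O - 36520) = (100 - 155)*(-771/83 - 36520) = -55*(-3031931/83) = 166756205/83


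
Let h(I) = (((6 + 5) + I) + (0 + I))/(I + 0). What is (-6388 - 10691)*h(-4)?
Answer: 51237/4 ≈ 12809.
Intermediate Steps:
h(I) = (11 + 2*I)/I (h(I) = ((11 + I) + I)/I = (11 + 2*I)/I)
(-6388 - 10691)*h(-4) = (-6388 - 10691)*(2 + 11/(-4)) = -17079*(2 + 11*(-¼)) = -17079*(2 - 11/4) = -17079*(-¾) = 51237/4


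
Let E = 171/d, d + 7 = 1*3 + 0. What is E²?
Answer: 29241/16 ≈ 1827.6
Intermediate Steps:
d = -4 (d = -7 + (1*3 + 0) = -7 + (3 + 0) = -7 + 3 = -4)
E = -171/4 (E = 171/(-4) = 171*(-¼) = -171/4 ≈ -42.750)
E² = (-171/4)² = 29241/16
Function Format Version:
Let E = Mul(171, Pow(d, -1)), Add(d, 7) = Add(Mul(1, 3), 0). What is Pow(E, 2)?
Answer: Rational(29241, 16) ≈ 1827.6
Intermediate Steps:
d = -4 (d = Add(-7, Add(Mul(1, 3), 0)) = Add(-7, Add(3, 0)) = Add(-7, 3) = -4)
E = Rational(-171, 4) (E = Mul(171, Pow(-4, -1)) = Mul(171, Rational(-1, 4)) = Rational(-171, 4) ≈ -42.750)
Pow(E, 2) = Pow(Rational(-171, 4), 2) = Rational(29241, 16)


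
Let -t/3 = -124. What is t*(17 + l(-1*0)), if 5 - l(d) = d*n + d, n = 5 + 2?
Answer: 8184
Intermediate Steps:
t = 372 (t = -3*(-124) = 372)
n = 7
l(d) = 5 - 8*d (l(d) = 5 - (d*7 + d) = 5 - (7*d + d) = 5 - 8*d)
t*(17 + l(-1*0)) = 372*(17 + (5 - (-8)*0)) = 372*(17 + (5 - 8*0)) = 372*(17 + (5 + 0)) = 372*(17 + 5) = 372*22 = 8184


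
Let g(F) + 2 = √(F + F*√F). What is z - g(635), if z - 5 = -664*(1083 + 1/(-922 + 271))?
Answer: -468136691/651 - √(635 + 635*√635) ≈ -7.1923e+5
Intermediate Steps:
g(F) = -2 + √(F + F^(3/2)) (g(F) = -2 + √(F + F*√F) = -2 + √(F + F^(3/2)))
z = -468137993/651 (z = 5 - 664*(1083 + 1/(-922 + 271)) = 5 - 664*(1083 + 1/(-651)) = 5 - 664*(1083 - 1/651) = 5 - 664*705032/651 = 5 - 468141248/651 = -468137993/651 ≈ -7.1911e+5)
z - g(635) = -468137993/651 - (-2 + √(635 + 635^(3/2))) = -468137993/651 - (-2 + √(635 + 635*√635)) = -468137993/651 + (2 - √(635 + 635*√635)) = -468136691/651 - √(635 + 635*√635)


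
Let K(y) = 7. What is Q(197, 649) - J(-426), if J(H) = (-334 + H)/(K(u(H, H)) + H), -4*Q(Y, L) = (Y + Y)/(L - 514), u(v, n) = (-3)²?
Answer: -287743/113130 ≈ -2.5435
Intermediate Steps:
u(v, n) = 9
Q(Y, L) = -Y/(2*(-514 + L)) (Q(Y, L) = -(Y + Y)/(4*(L - 514)) = -2*Y/(4*(-514 + L)) = -Y/(2*(-514 + L)))
J(H) = (-334 + H)/(7 + H)
Q(197, 649) - J(-426) = -1*197/(-1028 + 2*649) - (-334 - 426)/(7 - 426) = -1*197/(-1028 + 1298) - (-760)/(-419) = -1*197/270 - (-1)*(-760)/419 = -1*197*1/270 - 1*760/419 = -197/270 - 760/419 = -287743/113130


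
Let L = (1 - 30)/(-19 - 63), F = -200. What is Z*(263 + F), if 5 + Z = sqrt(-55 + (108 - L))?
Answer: -315 + 63*sqrt(353994)/82 ≈ 142.11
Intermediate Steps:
L = 29/82 (L = -29/(-82) = -29*(-1/82) = 29/82 ≈ 0.35366)
Z = -5 + sqrt(353994)/82 (Z = -5 + sqrt(-55 + (108 - 1*29/82)) = -5 + sqrt(-55 + (108 - 29/82)) = -5 + sqrt(-55 + 8827/82) = -5 + sqrt(4317/82) = -5 + sqrt(353994)/82 ≈ 2.2558)
Z*(263 + F) = (-5 + sqrt(353994)/82)*(263 - 200) = (-5 + sqrt(353994)/82)*63 = -315 + 63*sqrt(353994)/82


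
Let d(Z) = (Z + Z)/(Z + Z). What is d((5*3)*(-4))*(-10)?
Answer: -10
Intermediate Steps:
d(Z) = 1 (d(Z) = (2*Z)/((2*Z)) = (2*Z)*(1/(2*Z)) = 1)
d((5*3)*(-4))*(-10) = 1*(-10) = -10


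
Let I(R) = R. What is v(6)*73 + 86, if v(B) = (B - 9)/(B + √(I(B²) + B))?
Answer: 305 - 73*√42/2 ≈ 68.453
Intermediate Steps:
v(B) = (-9 + B)/(B + √(B + B²)) (v(B) = (B - 9)/(B + √(B² + B)) = (-9 + B)/(B + √(B + B²)))
v(6)*73 + 86 = ((-9 + 6)/(6 + √(6*(1 + 6))))*73 + 86 = (-3/(6 + √(6*7)))*73 + 86 = (-3/(6 + √42))*73 + 86 = -3/(6 + √42)*73 + 86 = -219/(6 + √42) + 86 = 86 - 219/(6 + √42)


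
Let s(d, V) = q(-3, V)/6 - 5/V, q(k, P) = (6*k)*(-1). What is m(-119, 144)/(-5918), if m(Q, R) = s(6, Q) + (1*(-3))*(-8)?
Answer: -1609/352121 ≈ -0.0045694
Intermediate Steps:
q(k, P) = -6*k
s(d, V) = 3 - 5/V (s(d, V) = -6*(-3)/6 - 5/V = 18*(⅙) - 5/V = 3 - 5/V)
m(Q, R) = 27 - 5/Q (m(Q, R) = (3 - 5/Q) + (1*(-3))*(-8) = (3 - 5/Q) - 3*(-8) = (3 - 5/Q) + 24 = 27 - 5/Q)
m(-119, 144)/(-5918) = (27 - 5/(-119))/(-5918) = (27 - 5*(-1/119))*(-1/5918) = (27 + 5/119)*(-1/5918) = (3218/119)*(-1/5918) = -1609/352121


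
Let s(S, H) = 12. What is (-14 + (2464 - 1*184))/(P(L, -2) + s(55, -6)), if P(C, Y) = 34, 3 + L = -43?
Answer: 1133/23 ≈ 49.261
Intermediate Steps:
L = -46 (L = -3 - 43 = -46)
(-14 + (2464 - 1*184))/(P(L, -2) + s(55, -6)) = (-14 + (2464 - 1*184))/(34 + 12) = (-14 + (2464 - 184))/46 = (-14 + 2280)*(1/46) = 2266*(1/46) = 1133/23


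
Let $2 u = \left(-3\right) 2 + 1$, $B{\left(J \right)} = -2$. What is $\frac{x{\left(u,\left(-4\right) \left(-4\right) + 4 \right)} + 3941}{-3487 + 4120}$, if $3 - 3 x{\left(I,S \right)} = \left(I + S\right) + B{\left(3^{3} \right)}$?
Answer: $\frac{23621}{3798} \approx 6.2193$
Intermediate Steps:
$u = - \frac{5}{2}$ ($u = \frac{\left(-3\right) 2 + 1}{2} = \frac{-6 + 1}{2} = \frac{1}{2} \left(-5\right) = - \frac{5}{2} \approx -2.5$)
$x{\left(I,S \right)} = \frac{5}{3} - \frac{I}{3} - \frac{S}{3}$ ($x{\left(I,S \right)} = 1 - \frac{\left(I + S\right) - 2}{3} = 1 - \frac{-2 + I + S}{3} = 1 - \left(- \frac{2}{3} + \frac{I}{3} + \frac{S}{3}\right) = \frac{5}{3} - \frac{I}{3} - \frac{S}{3}$)
$\frac{x{\left(u,\left(-4\right) \left(-4\right) + 4 \right)} + 3941}{-3487 + 4120} = \frac{\left(\frac{5}{3} - - \frac{5}{6} - \frac{\left(-4\right) \left(-4\right) + 4}{3}\right) + 3941}{-3487 + 4120} = \frac{\left(\frac{5}{3} + \frac{5}{6} - \frac{16 + 4}{3}\right) + 3941}{633} = \left(\left(\frac{5}{3} + \frac{5}{6} - \frac{20}{3}\right) + 3941\right) \frac{1}{633} = \left(- \frac{25}{6} + 3941\right) \frac{1}{633} = \frac{23621}{6} \cdot \frac{1}{633} = \frac{23621}{3798}$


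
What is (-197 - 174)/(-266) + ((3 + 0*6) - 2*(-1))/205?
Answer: 2211/1558 ≈ 1.4191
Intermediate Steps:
(-197 - 174)/(-266) + ((3 + 0*6) - 2*(-1))/205 = -371*(-1/266) + ((3 + 0) + 2)*(1/205) = 53/38 + (3 + 2)*(1/205) = 53/38 + 5*(1/205) = 53/38 + 1/41 = 2211/1558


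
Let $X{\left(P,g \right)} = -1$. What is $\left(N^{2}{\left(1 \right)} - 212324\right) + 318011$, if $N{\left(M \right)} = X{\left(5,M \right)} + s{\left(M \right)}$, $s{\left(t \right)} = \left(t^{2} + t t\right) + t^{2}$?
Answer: $105691$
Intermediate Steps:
$s{\left(t \right)} = 3 t^{2}$ ($s{\left(t \right)} = \left(t^{2} + t^{2}\right) + t^{2} = 2 t^{2} + t^{2} = 3 t^{2}$)
$N{\left(M \right)} = -1 + 3 M^{2}$
$\left(N^{2}{\left(1 \right)} - 212324\right) + 318011 = \left(\left(-1 + 3 \cdot 1^{2}\right)^{2} - 212324\right) + 318011 = \left(\left(-1 + 3 \cdot 1\right)^{2} - 212324\right) + 318011 = \left(\left(-1 + 3\right)^{2} - 212324\right) + 318011 = \left(2^{2} - 212324\right) + 318011 = \left(4 - 212324\right) + 318011 = -212320 + 318011 = 105691$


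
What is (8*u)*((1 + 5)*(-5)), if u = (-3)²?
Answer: -2160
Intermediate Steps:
u = 9
(8*u)*((1 + 5)*(-5)) = (8*9)*((1 + 5)*(-5)) = 72*(6*(-5)) = 72*(-30) = -2160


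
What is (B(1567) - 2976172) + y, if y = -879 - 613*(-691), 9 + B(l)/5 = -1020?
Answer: -2558613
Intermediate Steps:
B(l) = -5145 (B(l) = -45 + 5*(-1020) = -45 - 5100 = -5145)
y = 422704 (y = -879 + 423583 = 422704)
(B(1567) - 2976172) + y = (-5145 - 2976172) + 422704 = -2981317 + 422704 = -2558613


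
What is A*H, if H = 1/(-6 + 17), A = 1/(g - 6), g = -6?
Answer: -1/132 ≈ -0.0075758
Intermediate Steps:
A = -1/12 (A = 1/(-6 - 6) = 1/(-12) = -1/12 ≈ -0.083333)
H = 1/11 ≈ 0.090909
A*H = -1/12*1/11 = -1/132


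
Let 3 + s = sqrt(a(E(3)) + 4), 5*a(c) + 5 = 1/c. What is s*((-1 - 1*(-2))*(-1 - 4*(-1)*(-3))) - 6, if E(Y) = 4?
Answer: 33 - 13*sqrt(305)/10 ≈ 10.296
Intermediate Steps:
a(c) = -1 + 1/(5*c)
s = -3 + sqrt(305)/10 (s = -3 + sqrt((1/5 - 1*4)/4 + 4) = -3 + sqrt((1/5 - 4)/4 + 4) = -3 + sqrt((1/4)*(-19/5) + 4) = -3 + sqrt(-19/20 + 4) = -3 + sqrt(61/20) = -3 + sqrt(305)/10 ≈ -1.2536)
s*((-1 - 1*(-2))*(-1 - 4*(-1)*(-3))) - 6 = (-3 + sqrt(305)/10)*((-1 - 1*(-2))*(-1 - 4*(-1)*(-3))) - 6 = (-3 + sqrt(305)/10)*((-1 + 2)*(-1 + 4*(-3))) - 6 = (-3 + sqrt(305)/10)*(1*(-1 - 12)) - 6 = (-3 + sqrt(305)/10)*(1*(-13)) - 6 = (-3 + sqrt(305)/10)*(-13) - 6 = (39 - 13*sqrt(305)/10) - 6 = 33 - 13*sqrt(305)/10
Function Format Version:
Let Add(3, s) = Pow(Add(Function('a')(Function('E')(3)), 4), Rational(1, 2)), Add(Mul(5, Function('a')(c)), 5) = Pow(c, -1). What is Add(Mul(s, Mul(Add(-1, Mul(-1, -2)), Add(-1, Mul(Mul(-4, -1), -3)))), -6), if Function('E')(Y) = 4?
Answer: Add(33, Mul(Rational(-13, 10), Pow(305, Rational(1, 2)))) ≈ 10.296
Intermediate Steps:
Function('a')(c) = Add(-1, Mul(Rational(1, 5), Pow(c, -1)))
s = Add(-3, Mul(Rational(1, 10), Pow(305, Rational(1, 2)))) (s = Add(-3, Pow(Add(Mul(Pow(4, -1), Add(Rational(1, 5), Mul(-1, 4))), 4), Rational(1, 2))) = Add(-3, Pow(Add(Mul(Rational(1, 4), Add(Rational(1, 5), -4)), 4), Rational(1, 2))) = Add(-3, Pow(Add(Mul(Rational(1, 4), Rational(-19, 5)), 4), Rational(1, 2))) = Add(-3, Pow(Add(Rational(-19, 20), 4), Rational(1, 2))) = Add(-3, Pow(Rational(61, 20), Rational(1, 2))) = Add(-3, Mul(Rational(1, 10), Pow(305, Rational(1, 2)))) ≈ -1.2536)
Add(Mul(s, Mul(Add(-1, Mul(-1, -2)), Add(-1, Mul(Mul(-4, -1), -3)))), -6) = Add(Mul(Add(-3, Mul(Rational(1, 10), Pow(305, Rational(1, 2)))), Mul(Add(-1, Mul(-1, -2)), Add(-1, Mul(Mul(-4, -1), -3)))), -6) = Add(Mul(Add(-3, Mul(Rational(1, 10), Pow(305, Rational(1, 2)))), Mul(Add(-1, 2), Add(-1, Mul(4, -3)))), -6) = Add(Mul(Add(-3, Mul(Rational(1, 10), Pow(305, Rational(1, 2)))), Mul(1, Add(-1, -12))), -6) = Add(Mul(Add(-3, Mul(Rational(1, 10), Pow(305, Rational(1, 2)))), Mul(1, -13)), -6) = Add(Mul(Add(-3, Mul(Rational(1, 10), Pow(305, Rational(1, 2)))), -13), -6) = Add(Add(39, Mul(Rational(-13, 10), Pow(305, Rational(1, 2)))), -6) = Add(33, Mul(Rational(-13, 10), Pow(305, Rational(1, 2))))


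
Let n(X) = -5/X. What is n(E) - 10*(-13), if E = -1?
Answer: 135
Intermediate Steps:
n(E) - 10*(-13) = -5/(-1) - 10*(-13) = -5*(-1) + 130 = 5 + 130 = 135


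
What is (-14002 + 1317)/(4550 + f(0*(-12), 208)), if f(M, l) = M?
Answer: -2537/910 ≈ -2.7879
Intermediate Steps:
(-14002 + 1317)/(4550 + f(0*(-12), 208)) = (-14002 + 1317)/(4550 + 0*(-12)) = -12685/(4550 + 0) = -12685/4550 = -12685*1/4550 = -2537/910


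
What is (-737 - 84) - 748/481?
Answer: -395649/481 ≈ -822.55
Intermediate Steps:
(-737 - 84) - 748/481 = -821 + (1/481)*(-748) = -821 - 748/481 = -395649/481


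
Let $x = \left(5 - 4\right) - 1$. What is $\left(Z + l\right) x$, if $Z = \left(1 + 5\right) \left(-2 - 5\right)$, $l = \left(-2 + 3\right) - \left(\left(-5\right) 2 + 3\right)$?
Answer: $0$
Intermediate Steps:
$l = 8$ ($l = 1 - \left(-10 + 3\right) = 1 - -7 = 1 + 7 = 8$)
$Z = -42$ ($Z = 6 \left(-7\right) = -42$)
$x = 0$ ($x = 1 - 1 = 0$)
$\left(Z + l\right) x = \left(-42 + 8\right) 0 = \left(-34\right) 0 = 0$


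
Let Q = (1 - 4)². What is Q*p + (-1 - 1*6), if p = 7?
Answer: 56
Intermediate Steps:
Q = 9 (Q = (-3)² = 9)
Q*p + (-1 - 1*6) = 9*7 + (-1 - 1*6) = 63 + (-1 - 6) = 63 - 7 = 56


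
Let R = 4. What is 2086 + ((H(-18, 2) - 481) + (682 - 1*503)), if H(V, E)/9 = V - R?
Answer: 1586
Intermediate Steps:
H(V, E) = -36 + 9*V (H(V, E) = 9*(V - 1*4) = 9*(V - 4) = 9*(-4 + V) = -36 + 9*V)
2086 + ((H(-18, 2) - 481) + (682 - 1*503)) = 2086 + (((-36 + 9*(-18)) - 481) + (682 - 1*503)) = 2086 + (((-36 - 162) - 481) + (682 - 503)) = 2086 + ((-198 - 481) + 179) = 2086 + (-679 + 179) = 2086 - 500 = 1586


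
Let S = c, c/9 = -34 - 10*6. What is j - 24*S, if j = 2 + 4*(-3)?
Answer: 20294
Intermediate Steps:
c = -846 (c = 9*(-34 - 10*6) = 9*(-34 - 1*60) = 9*(-34 - 60) = 9*(-94) = -846)
S = -846
j = -10 (j = 2 - 12 = -10)
j - 24*S = -10 - 24*(-846) = -10 + 20304 = 20294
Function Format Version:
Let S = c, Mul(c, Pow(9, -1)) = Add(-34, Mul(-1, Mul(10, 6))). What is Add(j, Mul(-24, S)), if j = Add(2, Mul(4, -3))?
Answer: 20294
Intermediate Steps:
c = -846 (c = Mul(9, Add(-34, Mul(-1, Mul(10, 6)))) = Mul(9, Add(-34, Mul(-1, 60))) = Mul(9, Add(-34, -60)) = Mul(9, -94) = -846)
S = -846
j = -10 (j = Add(2, -12) = -10)
Add(j, Mul(-24, S)) = Add(-10, Mul(-24, -846)) = Add(-10, 20304) = 20294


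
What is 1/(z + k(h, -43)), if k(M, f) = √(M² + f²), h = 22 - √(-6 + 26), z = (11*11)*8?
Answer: 1/(968 + √(1849 + (22 - 2*√5)²)) ≈ 0.00098577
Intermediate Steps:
z = 968 (z = 121*8 = 968)
h = 22 - 2*√5 (h = 22 - √20 = 22 - 2*√5 ≈ 17.528)
1/(z + k(h, -43)) = 1/(968 + √((22 - 2*√5)² + (-43)²)) = 1/(968 + √((22 - 2*√5)² + 1849)) = 1/(968 + √(1849 + (22 - 2*√5)²))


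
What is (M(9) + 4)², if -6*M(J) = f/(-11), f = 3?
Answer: 7921/484 ≈ 16.366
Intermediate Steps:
M(J) = 1/22 (M(J) = -1/(2*(-11)) = -(-1)/(2*11) = -⅙*(-3/11) = 1/22)
(M(9) + 4)² = (1/22 + 4)² = (89/22)² = 7921/484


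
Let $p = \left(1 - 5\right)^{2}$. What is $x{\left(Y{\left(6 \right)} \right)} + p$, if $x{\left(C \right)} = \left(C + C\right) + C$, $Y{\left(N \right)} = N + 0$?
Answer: $34$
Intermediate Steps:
$Y{\left(N \right)} = N$
$x{\left(C \right)} = 3 C$ ($x{\left(C \right)} = 2 C + C = 3 C$)
$p = 16$ ($p = \left(-4\right)^{2} = 16$)
$x{\left(Y{\left(6 \right)} \right)} + p = 3 \cdot 6 + 16 = 18 + 16 = 34$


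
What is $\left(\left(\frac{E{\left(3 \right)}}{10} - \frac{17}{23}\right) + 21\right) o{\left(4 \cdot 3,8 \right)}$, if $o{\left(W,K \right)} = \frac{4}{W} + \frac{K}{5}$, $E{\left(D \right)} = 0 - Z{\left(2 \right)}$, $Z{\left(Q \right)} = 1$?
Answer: $\frac{134473}{3450} \approx 38.978$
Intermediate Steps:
$E{\left(D \right)} = -1$ ($E{\left(D \right)} = 0 - 1 = -1$)
$o{\left(W,K \right)} = \frac{4}{W} + \frac{K}{5}$ ($o{\left(W,K \right)} = \frac{4}{W} + K \frac{1}{5} = \frac{4}{W} + \frac{K}{5}$)
$\left(\left(\frac{E{\left(3 \right)}}{10} - \frac{17}{23}\right) + 21\right) o{\left(4 \cdot 3,8 \right)} = \left(\left(- \frac{1}{10} - \frac{17}{23}\right) + 21\right) \left(\frac{4}{4 \cdot 3} + \frac{1}{5} \cdot 8\right) = \left(\left(\left(-1\right) \frac{1}{10} - \frac{17}{23}\right) + 21\right) \left(\frac{4}{12} + \frac{8}{5}\right) = \left(\left(- \frac{1}{10} - \frac{17}{23}\right) + 21\right) \left(4 \cdot \frac{1}{12} + \frac{8}{5}\right) = \left(- \frac{193}{230} + 21\right) \left(\frac{1}{3} + \frac{8}{5}\right) = \frac{4637}{230} \cdot \frac{29}{15} = \frac{134473}{3450}$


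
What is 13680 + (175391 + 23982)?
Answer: 213053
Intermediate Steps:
13680 + (175391 + 23982) = 13680 + 199373 = 213053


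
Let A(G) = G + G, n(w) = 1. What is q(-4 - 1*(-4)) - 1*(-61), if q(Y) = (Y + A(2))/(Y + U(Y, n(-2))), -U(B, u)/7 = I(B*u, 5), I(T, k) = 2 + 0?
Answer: 425/7 ≈ 60.714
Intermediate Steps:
I(T, k) = 2
A(G) = 2*G
U(B, u) = -14 (U(B, u) = -7*2 = -14)
q(Y) = (4 + Y)/(-14 + Y) (q(Y) = (Y + 2*2)/(Y - 14) = (Y + 4)/(-14 + Y) = (4 + Y)/(-14 + Y))
q(-4 - 1*(-4)) - 1*(-61) = (4 + (-4 - 1*(-4)))/(-14 + (-4 - 1*(-4))) - 1*(-61) = (4 + (-4 + 4))/(-14 + (-4 + 4)) + 61 = (4 + 0)/(-14 + 0) + 61 = 4/(-14) + 61 = -1/14*4 + 61 = -2/7 + 61 = 425/7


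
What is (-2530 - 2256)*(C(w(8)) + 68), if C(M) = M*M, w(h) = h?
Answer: -631752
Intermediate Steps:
C(M) = M²
(-2530 - 2256)*(C(w(8)) + 68) = (-2530 - 2256)*(8² + 68) = -4786*(64 + 68) = -4786*132 = -631752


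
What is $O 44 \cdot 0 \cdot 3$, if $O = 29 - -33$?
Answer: $0$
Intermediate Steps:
$O = 62$ ($O = 29 + 33 = 62$)
$O 44 \cdot 0 \cdot 3 = 62 \cdot 44 \cdot 0 \cdot 3 = 2728 \cdot 0 = 0$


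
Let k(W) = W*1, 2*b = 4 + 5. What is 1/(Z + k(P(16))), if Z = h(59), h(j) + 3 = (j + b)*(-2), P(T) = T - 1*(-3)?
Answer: -1/111 ≈ -0.0090090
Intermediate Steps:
b = 9/2 (b = (4 + 5)/2 = (1/2)*9 = 9/2 ≈ 4.5000)
P(T) = 3 + T (P(T) = T + 3 = 3 + T)
k(W) = W
h(j) = -12 - 2*j (h(j) = -3 + (j + 9/2)*(-2) = -3 + (9/2 + j)*(-2) = -3 + (-9 - 2*j) = -12 - 2*j)
Z = -130 (Z = -12 - 2*59 = -12 - 118 = -130)
1/(Z + k(P(16))) = 1/(-130 + (3 + 16)) = 1/(-130 + 19) = 1/(-111) = -1/111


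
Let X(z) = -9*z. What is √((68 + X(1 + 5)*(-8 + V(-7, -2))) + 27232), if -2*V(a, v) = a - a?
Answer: 2*√6933 ≈ 166.53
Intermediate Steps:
V(a, v) = 0 (V(a, v) = -(a - a)/2 = -½*0 = 0)
√((68 + X(1 + 5)*(-8 + V(-7, -2))) + 27232) = √((68 + (-9*(1 + 5))*(-8 + 0)) + 27232) = √((68 - 9*6*(-8)) + 27232) = √((68 - 54*(-8)) + 27232) = √((68 + 432) + 27232) = √(500 + 27232) = √27732 = 2*√6933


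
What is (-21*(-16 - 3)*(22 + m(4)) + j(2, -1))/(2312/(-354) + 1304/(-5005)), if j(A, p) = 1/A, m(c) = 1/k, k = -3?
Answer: -15317837535/12033176 ≈ -1273.0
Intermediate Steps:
m(c) = -1/3 (m(c) = 1/(-3) = -1/3)
(-21*(-16 - 3)*(22 + m(4)) + j(2, -1))/(2312/(-354) + 1304/(-5005)) = (-21*(-16 - 3)*(22 - 1/3) + 1/2)/(2312/(-354) + 1304/(-5005)) = (-(-399)*65/3 + 1/2)/(2312*(-1/354) + 1304*(-1/5005)) = (-21*(-1235/3) + 1/2)/(-1156/177 - 1304/5005) = (8645 + 1/2)/(-6016588/885885) = (17291/2)*(-885885/6016588) = -15317837535/12033176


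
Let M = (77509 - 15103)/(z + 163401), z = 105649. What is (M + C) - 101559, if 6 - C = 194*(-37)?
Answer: -12695765672/134525 ≈ -94375.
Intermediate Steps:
C = 7184 (C = 6 - 194*(-37) = 6 - 1*(-7178) = 6 + 7178 = 7184)
M = 31203/134525 (M = (77509 - 15103)/(105649 + 163401) = 62406/269050 = 62406*(1/269050) = 31203/134525 ≈ 0.23195)
(M + C) - 101559 = (31203/134525 + 7184) - 101559 = 966458803/134525 - 101559 = -12695765672/134525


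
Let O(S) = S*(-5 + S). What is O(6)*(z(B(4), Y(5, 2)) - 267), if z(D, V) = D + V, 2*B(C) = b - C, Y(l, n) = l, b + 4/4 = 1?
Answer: -1584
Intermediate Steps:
b = 0 (b = -1 + 1 = 0)
B(C) = -C/2 (B(C) = (0 - C)/2 = (-C)/2 = -C/2)
O(6)*(z(B(4), Y(5, 2)) - 267) = (6*(-5 + 6))*((-½*4 + 5) - 267) = (6*1)*((-2 + 5) - 267) = 6*(3 - 267) = 6*(-264) = -1584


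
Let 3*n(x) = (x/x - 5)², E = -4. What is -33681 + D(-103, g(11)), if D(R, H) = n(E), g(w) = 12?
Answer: -101027/3 ≈ -33676.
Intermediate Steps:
n(x) = 16/3 (n(x) = (x/x - 5)²/3 = (1 - 5)²/3 = (⅓)*(-4)² = (⅓)*16 = 16/3)
D(R, H) = 16/3
-33681 + D(-103, g(11)) = -33681 + 16/3 = -101027/3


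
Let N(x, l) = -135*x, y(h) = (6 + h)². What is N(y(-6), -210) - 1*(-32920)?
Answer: 32920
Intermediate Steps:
N(y(-6), -210) - 1*(-32920) = -135*(6 - 6)² - 1*(-32920) = -135*0² + 32920 = -135*0 + 32920 = 0 + 32920 = 32920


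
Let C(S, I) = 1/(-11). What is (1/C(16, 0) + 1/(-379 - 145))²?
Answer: 33235225/274576 ≈ 121.04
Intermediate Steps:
C(S, I) = -1/11
(1/C(16, 0) + 1/(-379 - 145))² = (1/(-1/11) + 1/(-379 - 145))² = (-11 + 1/(-524))² = (-11 - 1/524)² = (-5765/524)² = 33235225/274576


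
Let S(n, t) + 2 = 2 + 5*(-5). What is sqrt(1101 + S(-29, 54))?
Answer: 2*sqrt(269) ≈ 32.802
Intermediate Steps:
S(n, t) = -25 (S(n, t) = -2 + (2 + 5*(-5)) = -2 + (2 - 25) = -2 - 23 = -25)
sqrt(1101 + S(-29, 54)) = sqrt(1101 - 25) = sqrt(1076) = 2*sqrt(269)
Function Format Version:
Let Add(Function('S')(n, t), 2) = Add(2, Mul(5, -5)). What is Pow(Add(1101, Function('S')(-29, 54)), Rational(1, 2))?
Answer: Mul(2, Pow(269, Rational(1, 2))) ≈ 32.802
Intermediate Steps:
Function('S')(n, t) = -25 (Function('S')(n, t) = Add(-2, Add(2, Mul(5, -5))) = Add(-2, Add(2, -25)) = Add(-2, -23) = -25)
Pow(Add(1101, Function('S')(-29, 54)), Rational(1, 2)) = Pow(Add(1101, -25), Rational(1, 2)) = Pow(1076, Rational(1, 2)) = Mul(2, Pow(269, Rational(1, 2)))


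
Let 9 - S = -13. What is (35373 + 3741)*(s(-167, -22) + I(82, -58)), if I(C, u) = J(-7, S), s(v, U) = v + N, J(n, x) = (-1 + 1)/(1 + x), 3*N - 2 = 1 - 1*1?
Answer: -6505962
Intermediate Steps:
S = 22 (S = 9 - 1*(-13) = 9 + 13 = 22)
N = ⅔ (N = ⅔ + (1 - 1*1)/3 = ⅔ + (1 - 1)/3 = ⅔ + (⅓)*0 = ⅔ + 0 = ⅔ ≈ 0.66667)
J(n, x) = 0 (J(n, x) = 0/(1 + x) = 0)
s(v, U) = ⅔ + v (s(v, U) = v + ⅔ = ⅔ + v)
I(C, u) = 0
(35373 + 3741)*(s(-167, -22) + I(82, -58)) = (35373 + 3741)*((⅔ - 167) + 0) = 39114*(-499/3 + 0) = 39114*(-499/3) = -6505962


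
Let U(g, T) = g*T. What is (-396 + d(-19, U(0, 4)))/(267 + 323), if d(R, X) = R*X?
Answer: -198/295 ≈ -0.67119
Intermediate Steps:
U(g, T) = T*g
(-396 + d(-19, U(0, 4)))/(267 + 323) = (-396 - 76*0)/(267 + 323) = (-396 - 19*0)/590 = (-396 + 0)*(1/590) = -396*1/590 = -198/295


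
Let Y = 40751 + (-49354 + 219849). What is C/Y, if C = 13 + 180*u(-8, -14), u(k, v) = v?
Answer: -2507/211246 ≈ -0.011868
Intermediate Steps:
Y = 211246 (Y = 40751 + 170495 = 211246)
C = -2507 (C = 13 + 180*(-14) = 13 - 2520 = -2507)
C/Y = -2507/211246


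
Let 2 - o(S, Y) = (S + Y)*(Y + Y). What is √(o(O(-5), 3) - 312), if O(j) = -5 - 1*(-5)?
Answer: 2*I*√82 ≈ 18.111*I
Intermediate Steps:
O(j) = 0 (O(j) = -5 + 5 = 0)
o(S, Y) = 2 - 2*Y*(S + Y) (o(S, Y) = 2 - (S + Y)*(Y + Y) = 2 - (S + Y)*2*Y = 2 - 2*Y*(S + Y))
√(o(O(-5), 3) - 312) = √((2 - 2*3² - 2*0*3) - 312) = √((2 - 2*9 + 0) - 312) = √((2 - 18 + 0) - 312) = √(-16 - 312) = √(-328) = 2*I*√82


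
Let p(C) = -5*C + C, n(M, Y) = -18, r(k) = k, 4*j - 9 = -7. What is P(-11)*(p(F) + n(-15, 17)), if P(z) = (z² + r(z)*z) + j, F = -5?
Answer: 485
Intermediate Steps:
j = ½ (j = 9/4 + (¼)*(-7) = 9/4 - 7/4 = ½ ≈ 0.50000)
p(C) = -4*C
P(z) = ½ + 2*z² (P(z) = (z² + z*z) + ½ = (z² + z²) + ½ = 2*z² + ½ = ½ + 2*z²)
P(-11)*(p(F) + n(-15, 17)) = (½ + 2*(-11)²)*(-4*(-5) - 18) = (½ + 2*121)*(20 - 18) = (½ + 242)*2 = (485/2)*2 = 485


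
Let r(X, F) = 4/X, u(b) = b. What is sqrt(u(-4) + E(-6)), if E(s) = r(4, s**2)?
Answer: I*sqrt(3) ≈ 1.732*I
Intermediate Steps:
E(s) = 1 (E(s) = 4/4 = 4*(1/4) = 1)
sqrt(u(-4) + E(-6)) = sqrt(-4 + 1) = sqrt(-3) = I*sqrt(3)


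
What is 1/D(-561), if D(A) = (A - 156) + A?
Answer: -1/1278 ≈ -0.00078247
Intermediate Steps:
D(A) = -156 + 2*A (D(A) = (-156 + A) + A = -156 + 2*A)
1/D(-561) = 1/(-156 + 2*(-561)) = 1/(-156 - 1122) = 1/(-1278) = -1/1278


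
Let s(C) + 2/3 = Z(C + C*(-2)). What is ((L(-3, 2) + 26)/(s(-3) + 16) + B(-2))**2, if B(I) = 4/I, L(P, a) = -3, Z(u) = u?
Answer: 1681/3025 ≈ 0.55570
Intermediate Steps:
s(C) = -2/3 - C (s(C) = -2/3 + (C + C*(-2)) = -2/3 + (C - 2*C) = -2/3 - C)
((L(-3, 2) + 26)/(s(-3) + 16) + B(-2))**2 = ((-3 + 26)/((-2/3 - 1*(-3)) + 16) + 4/(-2))**2 = (23/((-2/3 + 3) + 16) + 4*(-1/2))**2 = (23/(7/3 + 16) - 2)**2 = (23/(55/3) - 2)**2 = (23*(3/55) - 2)**2 = (69/55 - 2)**2 = (-41/55)**2 = 1681/3025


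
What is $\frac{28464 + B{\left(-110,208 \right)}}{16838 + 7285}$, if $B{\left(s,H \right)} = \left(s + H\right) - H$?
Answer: $\frac{28354}{24123} \approx 1.1754$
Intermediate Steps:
$B{\left(s,H \right)} = s$ ($B{\left(s,H \right)} = \left(H + s\right) - H = s$)
$\frac{28464 + B{\left(-110,208 \right)}}{16838 + 7285} = \frac{28464 - 110}{16838 + 7285} = \frac{28354}{24123}$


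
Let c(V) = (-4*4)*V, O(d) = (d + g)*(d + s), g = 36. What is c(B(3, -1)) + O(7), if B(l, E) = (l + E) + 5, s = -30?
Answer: -1101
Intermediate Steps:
B(l, E) = 5 + E + l (B(l, E) = (E + l) + 5 = 5 + E + l)
O(d) = (-30 + d)*(36 + d) (O(d) = (d + 36)*(d - 30) = (36 + d)*(-30 + d) = (-30 + d)*(36 + d))
c(V) = -16*V
c(B(3, -1)) + O(7) = -16*(5 - 1 + 3) + (-1080 + 7**2 + 6*7) = -16*7 + (-1080 + 49 + 42) = -112 - 989 = -1101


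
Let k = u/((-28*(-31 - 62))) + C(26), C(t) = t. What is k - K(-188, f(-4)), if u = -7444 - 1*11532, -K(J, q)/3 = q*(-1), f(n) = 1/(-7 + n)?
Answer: 135955/7161 ≈ 18.985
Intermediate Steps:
K(J, q) = 3*q (K(J, q) = -3*q*(-1) = -(-3)*q = 3*q)
u = -18976 (u = -7444 - 11532 = -18976)
k = 12182/651 (k = -18976*(-1/(28*(-31 - 62))) + 26 = -18976/((-28*(-93))) + 26 = -18976/2604 + 26 = -18976*1/2604 + 26 = -4744/651 + 26 = 12182/651 ≈ 18.713)
k - K(-188, f(-4)) = 12182/651 - 3/(-7 - 4) = 12182/651 - 3/(-11) = 12182/651 - 3*(-1)/11 = 12182/651 - 1*(-3/11) = 12182/651 + 3/11 = 135955/7161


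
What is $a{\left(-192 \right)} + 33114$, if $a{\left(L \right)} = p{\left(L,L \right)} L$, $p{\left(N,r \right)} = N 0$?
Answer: $33114$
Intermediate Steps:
$p{\left(N,r \right)} = 0$
$a{\left(L \right)} = 0$ ($a{\left(L \right)} = 0 L = 0$)
$a{\left(-192 \right)} + 33114 = 0 + 33114 = 33114$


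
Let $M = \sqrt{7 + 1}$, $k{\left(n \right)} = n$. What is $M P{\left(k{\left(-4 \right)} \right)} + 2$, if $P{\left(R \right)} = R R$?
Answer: $2 + 32 \sqrt{2} \approx 47.255$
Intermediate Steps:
$P{\left(R \right)} = R^{2}$
$M = 2 \sqrt{2}$ ($M = \sqrt{8} = 2 \sqrt{2} \approx 2.8284$)
$M P{\left(k{\left(-4 \right)} \right)} + 2 = 2 \sqrt{2} \left(-4\right)^{2} + 2 = 2 \sqrt{2} \cdot 16 + 2 = 32 \sqrt{2} + 2 = 2 + 32 \sqrt{2}$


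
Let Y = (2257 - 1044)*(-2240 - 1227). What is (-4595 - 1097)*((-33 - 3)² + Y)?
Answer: 23930164100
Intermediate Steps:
Y = -4205471 (Y = 1213*(-3467) = -4205471)
(-4595 - 1097)*((-33 - 3)² + Y) = (-4595 - 1097)*((-33 - 3)² - 4205471) = -5692*((-36)² - 4205471) = -5692*(1296 - 4205471) = -5692*(-4204175) = 23930164100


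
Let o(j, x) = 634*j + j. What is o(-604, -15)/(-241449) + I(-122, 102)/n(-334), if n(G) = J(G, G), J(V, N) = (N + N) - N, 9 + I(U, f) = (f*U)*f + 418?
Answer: 2029785881/534066 ≈ 3800.6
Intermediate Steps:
o(j, x) = 635*j
I(U, f) = 409 + U*f² (I(U, f) = -9 + ((f*U)*f + 418) = -9 + ((U*f)*f + 418) = -9 + (U*f² + 418) = -9 + (418 + U*f²) = 409 + U*f²)
J(V, N) = N (J(V, N) = 2*N - N = N)
n(G) = G
o(-604, -15)/(-241449) + I(-122, 102)/n(-334) = (635*(-604))/(-241449) + (409 - 122*102²)/(-334) = -383540*(-1/241449) + (409 - 122*10404)*(-1/334) = 2540/1599 + (409 - 1269288)*(-1/334) = 2540/1599 - 1268879*(-1/334) = 2540/1599 + 1268879/334 = 2029785881/534066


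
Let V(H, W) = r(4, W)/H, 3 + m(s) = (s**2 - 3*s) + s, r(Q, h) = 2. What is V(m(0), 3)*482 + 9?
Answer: -937/3 ≈ -312.33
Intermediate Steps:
m(s) = -3 + s**2 - 2*s (m(s) = -3 + ((s**2 - 3*s) + s) = -3 + (s**2 - 2*s) = -3 + s**2 - 2*s)
V(H, W) = 2/H
V(m(0), 3)*482 + 9 = (2/(-3 + 0**2 - 2*0))*482 + 9 = (2/(-3 + 0 + 0))*482 + 9 = (2/(-3))*482 + 9 = (2*(-1/3))*482 + 9 = -2/3*482 + 9 = -964/3 + 9 = -937/3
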